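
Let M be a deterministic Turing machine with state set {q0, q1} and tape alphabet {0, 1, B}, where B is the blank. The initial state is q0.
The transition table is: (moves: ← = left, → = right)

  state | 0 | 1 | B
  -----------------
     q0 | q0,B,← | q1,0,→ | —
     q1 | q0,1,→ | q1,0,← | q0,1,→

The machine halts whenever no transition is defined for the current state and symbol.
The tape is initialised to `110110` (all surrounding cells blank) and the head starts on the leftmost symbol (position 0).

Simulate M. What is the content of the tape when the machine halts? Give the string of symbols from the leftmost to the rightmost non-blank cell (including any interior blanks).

state=q0 head=0 tape=[1]10110B   (q0,1)→(q1,0,→)
state=q1 head=1 tape=0[1]0110B   (q1,1)→(q1,0,←)
state=q1 head=0 tape=[0]00110B   (q1,0)→(q0,1,→)
state=q0 head=1 tape=1[0]0110B   (q0,0)→(q0,B,←)
state=q0 head=0 tape=[1]B0110B   (q0,1)→(q1,0,→)
state=q1 head=1 tape=0[B]0110B   (q1,B)→(q0,1,→)
state=q0 head=2 tape=01[0]110B   (q0,0)→(q0,B,←)
state=q0 head=1 tape=0[1]B110B   (q0,1)→(q1,0,→)
state=q1 head=2 tape=00[B]110B   (q1,B)→(q0,1,→)
state=q0 head=3 tape=001[1]10B   (q0,1)→(q1,0,→)
state=q1 head=4 tape=0010[1]0B   (q1,1)→(q1,0,←)
state=q1 head=3 tape=001[0]00B   (q1,0)→(q0,1,→)
state=q0 head=4 tape=0011[0]0B   (q0,0)→(q0,B,←)
state=q0 head=3 tape=001[1]B0B   (q0,1)→(q1,0,→)
state=q1 head=4 tape=0010[B]0B   (q1,B)→(q0,1,→)
state=q0 head=5 tape=00101[0]B   (q0,0)→(q0,B,←)
state=q0 head=4 tape=0010[1]BB   (q0,1)→(q1,0,→)
state=q1 head=5 tape=00100[B]B   (q1,B)→(q0,1,→)
state=q0 head=6 tape=001001[B]
The non-blank tape span at halt is 001001.

001001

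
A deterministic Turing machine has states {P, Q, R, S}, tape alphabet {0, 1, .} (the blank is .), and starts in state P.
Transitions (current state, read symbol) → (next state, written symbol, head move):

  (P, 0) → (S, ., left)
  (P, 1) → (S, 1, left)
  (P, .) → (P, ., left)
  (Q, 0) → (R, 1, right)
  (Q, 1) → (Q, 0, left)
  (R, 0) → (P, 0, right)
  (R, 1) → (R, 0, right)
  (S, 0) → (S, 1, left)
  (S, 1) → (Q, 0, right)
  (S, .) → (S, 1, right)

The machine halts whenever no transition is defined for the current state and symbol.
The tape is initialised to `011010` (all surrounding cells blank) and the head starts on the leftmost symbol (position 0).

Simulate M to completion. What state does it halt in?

state=P head=0 tape=.[0]11010   (P,0)→(S,.,left)
state=S head=-1 tape=[.].11010   (S,.)→(S,1,right)
state=S head=0 tape=1[.]11010   (S,.)→(S,1,right)
state=S head=1 tape=11[1]1010   (S,1)→(Q,0,right)
state=Q head=2 tape=110[1]010   (Q,1)→(Q,0,left)
state=Q head=1 tape=11[0]0010   (Q,0)→(R,1,right)
state=R head=2 tape=111[0]010   (R,0)→(P,0,right)
state=P head=3 tape=1110[0]10   (P,0)→(S,.,left)
state=S head=2 tape=111[0].10   (S,0)→(S,1,left)
state=S head=1 tape=11[1]1.10   (S,1)→(Q,0,right)
state=Q head=2 tape=110[1].10   (Q,1)→(Q,0,left)
state=Q head=1 tape=11[0]0.10   (Q,0)→(R,1,right)
state=R head=2 tape=111[0].10   (R,0)→(P,0,right)
state=P head=3 tape=1110[.]10   (P,.)→(P,.,left)
state=P head=2 tape=111[0].10   (P,0)→(S,.,left)
state=S head=1 tape=11[1]..10   (S,1)→(Q,0,right)
state=Q head=2 tape=110[.].10
No transition is defined for (Q, .); M halts in state Q.

Q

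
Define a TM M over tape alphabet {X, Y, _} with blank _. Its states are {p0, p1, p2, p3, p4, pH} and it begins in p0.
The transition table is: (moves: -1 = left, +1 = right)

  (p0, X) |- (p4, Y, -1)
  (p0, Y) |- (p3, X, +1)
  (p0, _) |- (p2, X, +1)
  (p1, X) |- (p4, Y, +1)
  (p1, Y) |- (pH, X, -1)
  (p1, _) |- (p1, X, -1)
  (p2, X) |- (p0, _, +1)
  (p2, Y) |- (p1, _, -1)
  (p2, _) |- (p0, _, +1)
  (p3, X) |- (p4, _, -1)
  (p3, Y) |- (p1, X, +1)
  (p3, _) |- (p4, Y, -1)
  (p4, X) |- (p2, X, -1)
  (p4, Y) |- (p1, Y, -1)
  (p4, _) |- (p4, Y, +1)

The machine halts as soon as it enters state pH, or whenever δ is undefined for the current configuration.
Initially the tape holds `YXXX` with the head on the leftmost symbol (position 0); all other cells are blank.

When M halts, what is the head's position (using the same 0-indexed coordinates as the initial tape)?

-2

state=p0 head=0 tape=__[Y]XXX   (p0,Y)→(p3,X,+1)
state=p3 head=1 tape=__X[X]XX   (p3,X)→(p4,_,-1)
state=p4 head=0 tape=__[X]_XX   (p4,X)→(p2,X,-1)
state=p2 head=-1 tape=_[_]X_XX   (p2,_)→(p0,_,+1)
state=p0 head=0 tape=__[X]_XX   (p0,X)→(p4,Y,-1)
state=p4 head=-1 tape=_[_]Y_XX   (p4,_)→(p4,Y,+1)
state=p4 head=0 tape=_Y[Y]_XX   (p4,Y)→(p1,Y,-1)
state=p1 head=-1 tape=_[Y]Y_XX   (p1,Y)→(pH,X,-1)
state=pH head=-2 tape=[_]XY_XX
At halt the head is at cell -2.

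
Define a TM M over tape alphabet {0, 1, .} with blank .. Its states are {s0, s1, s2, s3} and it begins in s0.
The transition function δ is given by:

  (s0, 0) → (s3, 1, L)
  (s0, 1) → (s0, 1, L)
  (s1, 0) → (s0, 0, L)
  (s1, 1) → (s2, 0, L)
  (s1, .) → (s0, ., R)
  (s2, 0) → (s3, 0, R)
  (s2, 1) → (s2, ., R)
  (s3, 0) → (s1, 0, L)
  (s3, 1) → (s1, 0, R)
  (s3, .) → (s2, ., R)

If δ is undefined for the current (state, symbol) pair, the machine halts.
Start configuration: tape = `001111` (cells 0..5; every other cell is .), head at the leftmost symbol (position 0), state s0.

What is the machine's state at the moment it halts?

s0 | .[0]01111   read 0 → write 1, move L, go to s3
s3 | [.]101111   read . → write ., move R, go to s2
s2 | .[1]01111   read 1 → write ., move R, go to s2
s2 | ..[0]1111   read 0 → write 0, move R, go to s3
s3 | ..0[1]111   read 1 → write 0, move R, go to s1
s1 | ..00[1]11   read 1 → write 0, move L, go to s2
s2 | ..0[0]011   read 0 → write 0, move R, go to s3
s3 | ..00[0]11   read 0 → write 0, move L, go to s1
s1 | ..0[0]011   read 0 → write 0, move L, go to s0
s0 | ..[0]0011   read 0 → write 1, move L, go to s3
s3 | .[.]10011   read . → write ., move R, go to s2
s2 | ..[1]0011   read 1 → write ., move R, go to s2
s2 | ...[0]011   read 0 → write 0, move R, go to s3
s3 | ...0[0]11   read 0 → write 0, move L, go to s1
s1 | ...[0]011   read 0 → write 0, move L, go to s0
s0 | ..[.]0011
No transition is defined for (s0, .); M halts in state s0.

s0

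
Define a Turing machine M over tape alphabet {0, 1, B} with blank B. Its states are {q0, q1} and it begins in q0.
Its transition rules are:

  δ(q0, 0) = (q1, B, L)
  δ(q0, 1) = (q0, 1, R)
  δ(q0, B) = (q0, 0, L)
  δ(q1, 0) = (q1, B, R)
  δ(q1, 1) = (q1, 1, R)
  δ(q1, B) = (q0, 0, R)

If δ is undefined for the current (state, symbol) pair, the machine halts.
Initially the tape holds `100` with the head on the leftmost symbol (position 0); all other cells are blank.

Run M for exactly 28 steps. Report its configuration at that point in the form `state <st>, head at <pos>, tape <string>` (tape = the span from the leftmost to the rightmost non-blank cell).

state q1, head at 0, tape 1B000

state=q0 head=0 tape=[1]00BB   (q0,1)→(q0,1,R)
state=q0 head=1 tape=1[0]0BB   (q0,0)→(q1,B,L)
state=q1 head=0 tape=[1]B0BB   (q1,1)→(q1,1,R)
state=q1 head=1 tape=1[B]0BB   (q1,B)→(q0,0,R)
state=q0 head=2 tape=10[0]BB   (q0,0)→(q1,B,L)
state=q1 head=1 tape=1[0]BBB   (q1,0)→(q1,B,R)
state=q1 head=2 tape=1B[B]BB   (q1,B)→(q0,0,R)
state=q0 head=3 tape=1B0[B]B   (q0,B)→(q0,0,L)
state=q0 head=2 tape=1B[0]0B   (q0,0)→(q1,B,L)
state=q1 head=1 tape=1[B]B0B   (q1,B)→(q0,0,R)
state=q0 head=2 tape=10[B]0B   (q0,B)→(q0,0,L)
state=q0 head=1 tape=1[0]00B   (q0,0)→(q1,B,L)
state=q1 head=0 tape=[1]B00B   (q1,1)→(q1,1,R)
state=q1 head=1 tape=1[B]00B   (q1,B)→(q0,0,R)
state=q0 head=2 tape=10[0]0B   (q0,0)→(q1,B,L)
state=q1 head=1 tape=1[0]B0B   (q1,0)→(q1,B,R)
state=q1 head=2 tape=1B[B]0B   (q1,B)→(q0,0,R)
state=q0 head=3 tape=1B0[0]B   (q0,0)→(q1,B,L)
state=q1 head=2 tape=1B[0]BB   (q1,0)→(q1,B,R)
state=q1 head=3 tape=1BB[B]B   (q1,B)→(q0,0,R)
state=q0 head=4 tape=1BB0[B]   (q0,B)→(q0,0,L)
state=q0 head=3 tape=1BB[0]0   (q0,0)→(q1,B,L)
state=q1 head=2 tape=1B[B]B0   (q1,B)→(q0,0,R)
state=q0 head=3 tape=1B0[B]0   (q0,B)→(q0,0,L)
state=q0 head=2 tape=1B[0]00   (q0,0)→(q1,B,L)
state=q1 head=1 tape=1[B]B00   (q1,B)→(q0,0,R)
state=q0 head=2 tape=10[B]00   (q0,B)→(q0,0,L)
state=q0 head=1 tape=1[0]000   (q0,0)→(q1,B,L)
state=q1 head=0 tape=[1]B000
After 28 steps: state q1, head at 0, tape 1B000.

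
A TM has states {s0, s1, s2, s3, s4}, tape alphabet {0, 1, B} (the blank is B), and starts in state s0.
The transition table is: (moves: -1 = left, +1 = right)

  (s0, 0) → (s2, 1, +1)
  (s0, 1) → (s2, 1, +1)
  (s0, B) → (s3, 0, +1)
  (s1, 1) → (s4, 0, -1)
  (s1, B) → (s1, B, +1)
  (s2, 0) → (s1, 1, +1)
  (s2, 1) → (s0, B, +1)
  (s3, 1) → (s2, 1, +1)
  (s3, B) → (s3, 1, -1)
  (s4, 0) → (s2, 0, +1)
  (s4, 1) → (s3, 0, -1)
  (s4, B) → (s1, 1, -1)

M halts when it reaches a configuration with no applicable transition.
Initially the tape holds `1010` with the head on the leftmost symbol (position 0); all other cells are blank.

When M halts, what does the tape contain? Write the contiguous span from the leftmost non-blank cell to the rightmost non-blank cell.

state=s0 head=0 tape=[1]010   (s0,1)→(s2,1,+1)
state=s2 head=1 tape=1[0]10   (s2,0)→(s1,1,+1)
state=s1 head=2 tape=11[1]0   (s1,1)→(s4,0,-1)
state=s4 head=1 tape=1[1]00   (s4,1)→(s3,0,-1)
state=s3 head=0 tape=[1]000   (s3,1)→(s2,1,+1)
state=s2 head=1 tape=1[0]00   (s2,0)→(s1,1,+1)
state=s1 head=2 tape=11[0]0
The non-blank tape span at halt is 1100.

1100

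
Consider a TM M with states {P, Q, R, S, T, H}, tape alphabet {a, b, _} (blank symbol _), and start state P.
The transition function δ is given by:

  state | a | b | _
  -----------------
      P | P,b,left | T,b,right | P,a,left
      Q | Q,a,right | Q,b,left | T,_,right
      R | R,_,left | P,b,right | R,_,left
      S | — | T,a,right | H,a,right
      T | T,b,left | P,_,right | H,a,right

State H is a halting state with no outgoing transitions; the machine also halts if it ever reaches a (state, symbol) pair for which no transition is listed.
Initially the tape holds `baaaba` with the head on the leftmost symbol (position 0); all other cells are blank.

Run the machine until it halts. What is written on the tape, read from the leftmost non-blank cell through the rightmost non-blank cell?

P | [b]aaaba___   read b → write b, move right, go to T
T | b[a]aaba___   read a → write b, move left, go to T
T | [b]baaba___   read b → write _, move right, go to P
P | _[b]aaba___   read b → write b, move right, go to T
T | _b[a]aba___   read a → write b, move left, go to T
T | _[b]baba___   read b → write _, move right, go to P
P | __[b]aba___   read b → write b, move right, go to T
T | __b[a]ba___   read a → write b, move left, go to T
T | __[b]bba___   read b → write _, move right, go to P
P | ___[b]ba___   read b → write b, move right, go to T
T | ___b[b]a___   read b → write _, move right, go to P
P | ___b_[a]___   read a → write b, move left, go to P
P | ___b[_]b___   read _ → write a, move left, go to P
P | ___[b]ab___   read b → write b, move right, go to T
T | ___b[a]b___   read a → write b, move left, go to T
T | ___[b]bb___   read b → write _, move right, go to P
P | ____[b]b___   read b → write b, move right, go to T
T | ____b[b]___   read b → write _, move right, go to P
P | ____b_[_]__   read _ → write a, move left, go to P
P | ____b[_]a__   read _ → write a, move left, go to P
P | ____[b]aa__   read b → write b, move right, go to T
T | ____b[a]a__   read a → write b, move left, go to T
T | ____[b]ba__   read b → write _, move right, go to P
P | _____[b]a__   read b → write b, move right, go to T
T | _____b[a]__   read a → write b, move left, go to T
T | _____[b]b__   read b → write _, move right, go to P
P | ______[b]__   read b → write b, move right, go to T
T | ______b[_]_   read _ → write a, move right, go to H
H | ______ba[_]
The non-blank tape span at halt is ba.

ba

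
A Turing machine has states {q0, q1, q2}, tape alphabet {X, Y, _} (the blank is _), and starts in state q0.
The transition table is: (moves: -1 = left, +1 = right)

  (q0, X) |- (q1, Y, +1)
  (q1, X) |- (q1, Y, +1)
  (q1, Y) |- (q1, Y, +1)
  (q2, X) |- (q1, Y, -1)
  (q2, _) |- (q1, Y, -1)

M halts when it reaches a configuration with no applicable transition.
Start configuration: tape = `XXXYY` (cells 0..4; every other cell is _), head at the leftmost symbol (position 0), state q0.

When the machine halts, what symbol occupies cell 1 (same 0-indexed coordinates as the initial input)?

q0 | [X]XXYY_   read X → write Y, move +1, go to q1
q1 | Y[X]XYY_   read X → write Y, move +1, go to q1
q1 | YY[X]YY_   read X → write Y, move +1, go to q1
q1 | YYY[Y]Y_   read Y → write Y, move +1, go to q1
q1 | YYYY[Y]_   read Y → write Y, move +1, go to q1
q1 | YYYYY[_]
Cell 1 holds Y when M halts.

Y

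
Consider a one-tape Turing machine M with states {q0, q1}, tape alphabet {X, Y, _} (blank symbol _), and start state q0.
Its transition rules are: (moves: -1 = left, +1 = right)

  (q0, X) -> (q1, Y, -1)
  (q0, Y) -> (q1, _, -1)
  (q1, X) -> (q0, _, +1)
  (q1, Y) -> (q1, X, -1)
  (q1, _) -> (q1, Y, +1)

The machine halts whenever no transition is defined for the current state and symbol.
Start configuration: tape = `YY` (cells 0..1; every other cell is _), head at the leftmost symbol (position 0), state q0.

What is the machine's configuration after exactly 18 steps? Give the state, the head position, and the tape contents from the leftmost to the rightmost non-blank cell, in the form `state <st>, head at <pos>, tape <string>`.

state q1, head at -2, tape YYXXX

state=q0 head=0 tape=___[Y]Y   (q0,Y)→(q1,_,-1)
state=q1 head=-1 tape=__[_]_Y   (q1,_)→(q1,Y,+1)
state=q1 head=0 tape=__Y[_]Y   (q1,_)→(q1,Y,+1)
state=q1 head=1 tape=__YY[Y]   (q1,Y)→(q1,X,-1)
state=q1 head=0 tape=__Y[Y]X   (q1,Y)→(q1,X,-1)
state=q1 head=-1 tape=__[Y]XX   (q1,Y)→(q1,X,-1)
state=q1 head=-2 tape=_[_]XXX   (q1,_)→(q1,Y,+1)
state=q1 head=-1 tape=_Y[X]XX   (q1,X)→(q0,_,+1)
state=q0 head=0 tape=_Y_[X]X   (q0,X)→(q1,Y,-1)
state=q1 head=-1 tape=_Y[_]YX   (q1,_)→(q1,Y,+1)
state=q1 head=0 tape=_YY[Y]X   (q1,Y)→(q1,X,-1)
state=q1 head=-1 tape=_Y[Y]XX   (q1,Y)→(q1,X,-1)
state=q1 head=-2 tape=_[Y]XXX   (q1,Y)→(q1,X,-1)
state=q1 head=-3 tape=[_]XXXX   (q1,_)→(q1,Y,+1)
state=q1 head=-2 tape=Y[X]XXX   (q1,X)→(q0,_,+1)
state=q0 head=-1 tape=Y_[X]XX   (q0,X)→(q1,Y,-1)
state=q1 head=-2 tape=Y[_]YXX   (q1,_)→(q1,Y,+1)
state=q1 head=-1 tape=YY[Y]XX   (q1,Y)→(q1,X,-1)
state=q1 head=-2 tape=Y[Y]XXX
After 18 steps: state q1, head at -2, tape YYXXX.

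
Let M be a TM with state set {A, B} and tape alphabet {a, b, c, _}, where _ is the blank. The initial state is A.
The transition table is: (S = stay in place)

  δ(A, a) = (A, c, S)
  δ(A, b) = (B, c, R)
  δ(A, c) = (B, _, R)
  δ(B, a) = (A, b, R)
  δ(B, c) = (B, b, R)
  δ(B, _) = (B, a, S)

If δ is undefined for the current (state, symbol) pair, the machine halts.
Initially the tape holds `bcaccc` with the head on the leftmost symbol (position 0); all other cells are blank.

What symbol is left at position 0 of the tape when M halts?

c

state=A head=0 tape=[b]caccc__   (A,b)→(B,c,R)
state=B head=1 tape=c[c]accc__   (B,c)→(B,b,R)
state=B head=2 tape=cb[a]ccc__   (B,a)→(A,b,R)
state=A head=3 tape=cbb[c]cc__   (A,c)→(B,_,R)
state=B head=4 tape=cbb_[c]c__   (B,c)→(B,b,R)
state=B head=5 tape=cbb_b[c]__   (B,c)→(B,b,R)
state=B head=6 tape=cbb_bb[_]_   (B,_)→(B,a,S)
state=B head=6 tape=cbb_bb[a]_   (B,a)→(A,b,R)
state=A head=7 tape=cbb_bbb[_]
Cell 0 holds c when M halts.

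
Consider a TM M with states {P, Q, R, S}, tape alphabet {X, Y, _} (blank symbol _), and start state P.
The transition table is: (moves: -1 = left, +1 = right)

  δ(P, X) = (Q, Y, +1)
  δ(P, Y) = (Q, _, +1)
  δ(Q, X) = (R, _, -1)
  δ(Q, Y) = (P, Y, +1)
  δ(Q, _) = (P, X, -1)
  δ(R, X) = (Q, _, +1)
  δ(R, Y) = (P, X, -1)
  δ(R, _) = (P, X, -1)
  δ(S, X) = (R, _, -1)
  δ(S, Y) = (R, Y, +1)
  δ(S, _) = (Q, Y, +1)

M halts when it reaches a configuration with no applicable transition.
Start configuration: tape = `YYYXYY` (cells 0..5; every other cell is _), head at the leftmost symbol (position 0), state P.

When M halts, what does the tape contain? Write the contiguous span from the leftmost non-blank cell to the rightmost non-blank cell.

state=P head=0 tape=[Y]YYXYY   (P,Y)→(Q,_,+1)
state=Q head=1 tape=_[Y]YXYY   (Q,Y)→(P,Y,+1)
state=P head=2 tape=_Y[Y]XYY   (P,Y)→(Q,_,+1)
state=Q head=3 tape=_Y_[X]YY   (Q,X)→(R,_,-1)
state=R head=2 tape=_Y[_]_YY   (R,_)→(P,X,-1)
state=P head=1 tape=_[Y]X_YY   (P,Y)→(Q,_,+1)
state=Q head=2 tape=__[X]_YY   (Q,X)→(R,_,-1)
state=R head=1 tape=_[_]__YY   (R,_)→(P,X,-1)
state=P head=0 tape=[_]X__YY
The non-blank tape span at halt is X__YY.

X__YY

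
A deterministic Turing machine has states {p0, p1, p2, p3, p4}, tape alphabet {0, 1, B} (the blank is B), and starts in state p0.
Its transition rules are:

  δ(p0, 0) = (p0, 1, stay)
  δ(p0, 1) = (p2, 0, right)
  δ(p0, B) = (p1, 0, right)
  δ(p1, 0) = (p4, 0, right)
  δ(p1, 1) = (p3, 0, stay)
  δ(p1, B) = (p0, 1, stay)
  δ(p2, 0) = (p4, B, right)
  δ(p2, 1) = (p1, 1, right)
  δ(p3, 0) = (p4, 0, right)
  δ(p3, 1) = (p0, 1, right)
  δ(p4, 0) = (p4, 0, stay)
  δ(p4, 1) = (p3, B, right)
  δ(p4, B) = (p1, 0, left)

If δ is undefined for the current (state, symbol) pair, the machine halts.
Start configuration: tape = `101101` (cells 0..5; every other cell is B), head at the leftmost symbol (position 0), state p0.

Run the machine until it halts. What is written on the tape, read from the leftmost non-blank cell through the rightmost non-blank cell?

state=p0 head=0 tape=[1]01101BB   (p0,1)→(p2,0,right)
state=p2 head=1 tape=0[0]1101BB   (p2,0)→(p4,B,right)
state=p4 head=2 tape=0B[1]101BB   (p4,1)→(p3,B,right)
state=p3 head=3 tape=0BB[1]01BB   (p3,1)→(p0,1,right)
state=p0 head=4 tape=0BB1[0]1BB   (p0,0)→(p0,1,stay)
state=p0 head=4 tape=0BB1[1]1BB   (p0,1)→(p2,0,right)
state=p2 head=5 tape=0BB10[1]BB   (p2,1)→(p1,1,right)
state=p1 head=6 tape=0BB101[B]B   (p1,B)→(p0,1,stay)
state=p0 head=6 tape=0BB101[1]B   (p0,1)→(p2,0,right)
state=p2 head=7 tape=0BB1010[B]
The non-blank tape span at halt is 0BB1010.

0BB1010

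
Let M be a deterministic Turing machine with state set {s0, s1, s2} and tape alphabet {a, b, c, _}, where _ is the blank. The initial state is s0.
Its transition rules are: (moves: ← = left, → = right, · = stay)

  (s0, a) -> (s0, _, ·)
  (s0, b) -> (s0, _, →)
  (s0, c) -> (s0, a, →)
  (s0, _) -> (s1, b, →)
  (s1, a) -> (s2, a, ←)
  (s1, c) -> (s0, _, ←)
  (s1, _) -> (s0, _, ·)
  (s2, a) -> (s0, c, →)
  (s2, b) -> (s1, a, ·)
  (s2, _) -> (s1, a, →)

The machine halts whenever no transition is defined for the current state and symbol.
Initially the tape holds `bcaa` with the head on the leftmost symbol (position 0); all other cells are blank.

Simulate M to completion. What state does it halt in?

s0 | [b]caa   read b → write _, move →, go to s0
s0 | _[c]aa   read c → write a, move →, go to s0
s0 | _a[a]a   read a → write _, move ·, go to s0
s0 | _a[_]a   read _ → write b, move →, go to s1
s1 | _ab[a]   read a → write a, move ←, go to s2
s2 | _a[b]a   read b → write a, move ·, go to s1
s1 | _a[a]a   read a → write a, move ←, go to s2
s2 | _[a]aa   read a → write c, move →, go to s0
s0 | _c[a]a   read a → write _, move ·, go to s0
s0 | _c[_]a   read _ → write b, move →, go to s1
s1 | _cb[a]   read a → write a, move ←, go to s2
s2 | _c[b]a   read b → write a, move ·, go to s1
s1 | _c[a]a   read a → write a, move ←, go to s2
s2 | _[c]aa
No transition is defined for (s2, c); M halts in state s2.

s2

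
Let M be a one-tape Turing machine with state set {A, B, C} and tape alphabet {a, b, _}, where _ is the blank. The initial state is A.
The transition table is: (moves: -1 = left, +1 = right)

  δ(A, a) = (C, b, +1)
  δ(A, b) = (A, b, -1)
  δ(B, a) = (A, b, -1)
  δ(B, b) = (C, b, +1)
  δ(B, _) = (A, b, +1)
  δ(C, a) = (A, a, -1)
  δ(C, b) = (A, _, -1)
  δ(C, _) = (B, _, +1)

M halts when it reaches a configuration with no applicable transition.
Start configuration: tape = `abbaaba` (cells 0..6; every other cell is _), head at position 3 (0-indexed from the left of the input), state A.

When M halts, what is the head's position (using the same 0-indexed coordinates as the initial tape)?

A | _abb[a]aba   read a → write b, move +1, go to C
C | _abbb[a]ba   read a → write a, move -1, go to A
A | _abb[b]aba   read b → write b, move -1, go to A
A | _ab[b]baba   read b → write b, move -1, go to A
A | _a[b]bbaba   read b → write b, move -1, go to A
A | _[a]bbbaba   read a → write b, move +1, go to C
C | _b[b]bbaba   read b → write _, move -1, go to A
A | _[b]_bbaba   read b → write b, move -1, go to A
A | [_]b_bbaba
At halt the head is at cell -1.

-1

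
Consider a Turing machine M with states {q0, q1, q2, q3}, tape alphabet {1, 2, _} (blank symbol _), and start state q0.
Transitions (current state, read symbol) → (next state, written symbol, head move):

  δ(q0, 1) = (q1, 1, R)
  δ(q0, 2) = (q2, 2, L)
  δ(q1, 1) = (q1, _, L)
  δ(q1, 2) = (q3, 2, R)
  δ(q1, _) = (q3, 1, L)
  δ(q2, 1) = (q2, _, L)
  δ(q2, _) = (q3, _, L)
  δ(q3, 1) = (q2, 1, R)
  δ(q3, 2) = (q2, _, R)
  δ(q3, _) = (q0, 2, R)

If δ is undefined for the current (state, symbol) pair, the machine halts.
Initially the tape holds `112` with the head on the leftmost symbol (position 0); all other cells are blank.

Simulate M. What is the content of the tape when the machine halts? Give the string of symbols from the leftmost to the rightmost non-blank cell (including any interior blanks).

q0 | __[1]12   read 1 → write 1, move R, go to q1
q1 | __1[1]2   read 1 → write _, move L, go to q1
q1 | __[1]_2   read 1 → write _, move L, go to q1
q1 | _[_]__2   read _ → write 1, move L, go to q3
q3 | [_]1__2   read _ → write 2, move R, go to q0
q0 | 2[1]__2   read 1 → write 1, move R, go to q1
q1 | 21[_]_2   read _ → write 1, move L, go to q3
q3 | 2[1]1_2   read 1 → write 1, move R, go to q2
q2 | 21[1]_2   read 1 → write _, move L, go to q2
q2 | 2[1]__2   read 1 → write _, move L, go to q2
q2 | [2]___2
The non-blank tape span at halt is 2___2.

2___2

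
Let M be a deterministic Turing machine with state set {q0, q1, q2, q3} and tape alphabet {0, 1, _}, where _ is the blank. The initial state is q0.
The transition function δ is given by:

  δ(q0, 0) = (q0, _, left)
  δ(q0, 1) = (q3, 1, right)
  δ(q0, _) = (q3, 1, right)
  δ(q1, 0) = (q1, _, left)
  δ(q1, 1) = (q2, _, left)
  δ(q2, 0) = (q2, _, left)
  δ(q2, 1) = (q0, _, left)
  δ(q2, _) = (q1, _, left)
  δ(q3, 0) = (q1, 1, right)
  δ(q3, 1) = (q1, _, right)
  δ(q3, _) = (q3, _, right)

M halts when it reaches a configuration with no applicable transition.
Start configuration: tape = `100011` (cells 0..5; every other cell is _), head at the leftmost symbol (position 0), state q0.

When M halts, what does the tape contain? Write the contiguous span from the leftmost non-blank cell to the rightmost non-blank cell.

q0 | _[1]00011_   read 1 → write 1, move right, go to q3
q3 | _1[0]0011_   read 0 → write 1, move right, go to q1
q1 | _11[0]011_   read 0 → write _, move left, go to q1
q1 | _1[1]_011_   read 1 → write _, move left, go to q2
q2 | _[1]__011_   read 1 → write _, move left, go to q0
q0 | [_]___011_   read _ → write 1, move right, go to q3
q3 | 1[_]__011_   read _ → write _, move right, go to q3
q3 | 1_[_]_011_   read _ → write _, move right, go to q3
q3 | 1__[_]011_   read _ → write _, move right, go to q3
q3 | 1___[0]11_   read 0 → write 1, move right, go to q1
q1 | 1___1[1]1_   read 1 → write _, move left, go to q2
q2 | 1___[1]_1_   read 1 → write _, move left, go to q0
q0 | 1__[_]__1_   read _ → write 1, move right, go to q3
q3 | 1__1[_]_1_   read _ → write _, move right, go to q3
q3 | 1__1_[_]1_   read _ → write _, move right, go to q3
q3 | 1__1__[1]_   read 1 → write _, move right, go to q1
q1 | 1__1___[_]
The non-blank tape span at halt is 1__1.

1__1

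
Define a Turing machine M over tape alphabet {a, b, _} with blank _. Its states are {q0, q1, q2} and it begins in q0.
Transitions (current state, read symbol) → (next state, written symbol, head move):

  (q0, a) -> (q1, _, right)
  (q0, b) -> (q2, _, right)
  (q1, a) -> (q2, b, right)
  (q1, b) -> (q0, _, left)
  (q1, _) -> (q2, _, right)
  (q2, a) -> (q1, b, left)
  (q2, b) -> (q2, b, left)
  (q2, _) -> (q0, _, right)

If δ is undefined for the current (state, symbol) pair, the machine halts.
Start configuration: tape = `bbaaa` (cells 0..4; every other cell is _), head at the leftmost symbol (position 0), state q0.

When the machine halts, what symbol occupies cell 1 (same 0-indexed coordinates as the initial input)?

_

state=q0 head=0 tape=[b]baaa__   (q0,b)→(q2,_,right)
state=q2 head=1 tape=_[b]aaa__   (q2,b)→(q2,b,left)
state=q2 head=0 tape=[_]baaa__   (q2,_)→(q0,_,right)
state=q0 head=1 tape=_[b]aaa__   (q0,b)→(q2,_,right)
state=q2 head=2 tape=__[a]aa__   (q2,a)→(q1,b,left)
state=q1 head=1 tape=_[_]baa__   (q1,_)→(q2,_,right)
state=q2 head=2 tape=__[b]aa__   (q2,b)→(q2,b,left)
state=q2 head=1 tape=_[_]baa__   (q2,_)→(q0,_,right)
state=q0 head=2 tape=__[b]aa__   (q0,b)→(q2,_,right)
state=q2 head=3 tape=___[a]a__   (q2,a)→(q1,b,left)
state=q1 head=2 tape=__[_]ba__   (q1,_)→(q2,_,right)
state=q2 head=3 tape=___[b]a__   (q2,b)→(q2,b,left)
state=q2 head=2 tape=__[_]ba__   (q2,_)→(q0,_,right)
state=q0 head=3 tape=___[b]a__   (q0,b)→(q2,_,right)
state=q2 head=4 tape=____[a]__   (q2,a)→(q1,b,left)
state=q1 head=3 tape=___[_]b__   (q1,_)→(q2,_,right)
state=q2 head=4 tape=____[b]__   (q2,b)→(q2,b,left)
state=q2 head=3 tape=___[_]b__   (q2,_)→(q0,_,right)
state=q0 head=4 tape=____[b]__   (q0,b)→(q2,_,right)
state=q2 head=5 tape=_____[_]_   (q2,_)→(q0,_,right)
state=q0 head=6 tape=______[_]
Cell 1 holds _ when M halts.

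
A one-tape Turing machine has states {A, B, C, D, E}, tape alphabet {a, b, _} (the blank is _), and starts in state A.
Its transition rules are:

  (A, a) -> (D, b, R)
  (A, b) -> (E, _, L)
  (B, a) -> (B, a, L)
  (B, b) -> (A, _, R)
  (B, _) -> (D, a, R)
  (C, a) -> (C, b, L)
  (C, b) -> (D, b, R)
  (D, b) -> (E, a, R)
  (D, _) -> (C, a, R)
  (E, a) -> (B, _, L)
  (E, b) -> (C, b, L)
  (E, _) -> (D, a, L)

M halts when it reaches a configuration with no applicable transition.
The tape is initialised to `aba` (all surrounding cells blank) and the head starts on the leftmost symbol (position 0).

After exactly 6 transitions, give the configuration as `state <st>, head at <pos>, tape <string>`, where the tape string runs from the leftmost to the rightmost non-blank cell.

state D, head at 2, tape b

state=A head=0 tape=[a]ba   (A,a)→(D,b,R)
state=D head=1 tape=b[b]a   (D,b)→(E,a,R)
state=E head=2 tape=ba[a]   (E,a)→(B,_,L)
state=B head=1 tape=b[a]_   (B,a)→(B,a,L)
state=B head=0 tape=[b]a_   (B,b)→(A,_,R)
state=A head=1 tape=_[a]_   (A,a)→(D,b,R)
state=D head=2 tape=_b[_]
After 6 steps: state D, head at 2, tape b.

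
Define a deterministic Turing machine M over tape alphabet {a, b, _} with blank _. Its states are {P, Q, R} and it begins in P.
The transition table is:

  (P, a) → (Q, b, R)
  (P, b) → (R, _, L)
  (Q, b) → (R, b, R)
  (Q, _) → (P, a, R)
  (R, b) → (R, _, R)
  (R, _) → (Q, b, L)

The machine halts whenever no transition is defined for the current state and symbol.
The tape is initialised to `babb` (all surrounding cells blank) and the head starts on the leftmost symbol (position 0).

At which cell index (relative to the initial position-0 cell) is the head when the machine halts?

P | __[b]abb   read b → write _, move L, go to R
R | _[_]_abb   read _ → write b, move L, go to Q
Q | [_]b_abb   read _ → write a, move R, go to P
P | a[b]_abb   read b → write _, move L, go to R
R | [a]__abb
At halt the head is at cell -2.

-2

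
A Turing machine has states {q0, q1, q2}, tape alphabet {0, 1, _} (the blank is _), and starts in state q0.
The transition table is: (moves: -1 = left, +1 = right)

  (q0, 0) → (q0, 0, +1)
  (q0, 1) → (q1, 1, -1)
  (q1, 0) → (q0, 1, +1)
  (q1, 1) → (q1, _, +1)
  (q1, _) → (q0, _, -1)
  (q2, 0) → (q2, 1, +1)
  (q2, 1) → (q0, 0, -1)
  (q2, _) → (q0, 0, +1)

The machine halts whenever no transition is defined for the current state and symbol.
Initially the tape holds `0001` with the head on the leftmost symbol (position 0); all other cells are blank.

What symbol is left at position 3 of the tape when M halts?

_

q0 | [0]001_   read 0 → write 0, move +1, go to q0
q0 | 0[0]01_   read 0 → write 0, move +1, go to q0
q0 | 00[0]1_   read 0 → write 0, move +1, go to q0
q0 | 000[1]_   read 1 → write 1, move -1, go to q1
q1 | 00[0]1_   read 0 → write 1, move +1, go to q0
q0 | 001[1]_   read 1 → write 1, move -1, go to q1
q1 | 00[1]1_   read 1 → write _, move +1, go to q1
q1 | 00_[1]_   read 1 → write _, move +1, go to q1
q1 | 00__[_]   read _ → write _, move -1, go to q0
q0 | 00_[_]_
Cell 3 holds _ when M halts.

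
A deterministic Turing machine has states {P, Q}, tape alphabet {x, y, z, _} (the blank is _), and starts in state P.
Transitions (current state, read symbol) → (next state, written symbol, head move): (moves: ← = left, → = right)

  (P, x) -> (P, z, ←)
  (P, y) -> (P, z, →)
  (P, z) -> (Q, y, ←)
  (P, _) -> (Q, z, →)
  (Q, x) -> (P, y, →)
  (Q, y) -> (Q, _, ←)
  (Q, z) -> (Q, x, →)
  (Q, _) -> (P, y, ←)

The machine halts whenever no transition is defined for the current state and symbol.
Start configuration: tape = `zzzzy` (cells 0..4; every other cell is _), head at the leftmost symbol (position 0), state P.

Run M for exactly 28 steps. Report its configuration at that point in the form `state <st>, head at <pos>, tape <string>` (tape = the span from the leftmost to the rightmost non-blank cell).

P | ___[z]zzzy   read z → write y, move ←, go to Q
Q | __[_]yzzzy   read _ → write y, move ←, go to P
P | _[_]yyzzzy   read _ → write z, move →, go to Q
Q | _z[y]yzzzy   read y → write _, move ←, go to Q
Q | _[z]_yzzzy   read z → write x, move →, go to Q
Q | _x[_]yzzzy   read _ → write y, move ←, go to P
P | _[x]yyzzzy   read x → write z, move ←, go to P
P | [_]zyyzzzy   read _ → write z, move →, go to Q
Q | z[z]yyzzzy   read z → write x, move →, go to Q
Q | zx[y]yzzzy   read y → write _, move ←, go to Q
Q | z[x]_yzzzy   read x → write y, move →, go to P
P | zy[_]yzzzy   read _ → write z, move →, go to Q
Q | zyz[y]zzzy   read y → write _, move ←, go to Q
Q | zy[z]_zzzy   read z → write x, move →, go to Q
Q | zyx[_]zzzy   read _ → write y, move ←, go to P
P | zy[x]yzzzy   read x → write z, move ←, go to P
P | z[y]zyzzzy   read y → write z, move →, go to P
P | zz[z]yzzzy   read z → write y, move ←, go to Q
Q | z[z]yyzzzy   read z → write x, move →, go to Q
Q | zx[y]yzzzy   read y → write _, move ←, go to Q
Q | z[x]_yzzzy   read x → write y, move →, go to P
P | zy[_]yzzzy   read _ → write z, move →, go to Q
Q | zyz[y]zzzy   read y → write _, move ←, go to Q
Q | zy[z]_zzzy   read z → write x, move →, go to Q
Q | zyx[_]zzzy   read _ → write y, move ←, go to P
P | zy[x]yzzzy   read x → write z, move ←, go to P
P | z[y]zyzzzy   read y → write z, move →, go to P
P | zz[z]yzzzy   read z → write y, move ←, go to Q
Q | z[z]yyzzzy
After 28 steps: state Q, head at -2, tape zzyyzzzy.

state Q, head at -2, tape zzyyzzzy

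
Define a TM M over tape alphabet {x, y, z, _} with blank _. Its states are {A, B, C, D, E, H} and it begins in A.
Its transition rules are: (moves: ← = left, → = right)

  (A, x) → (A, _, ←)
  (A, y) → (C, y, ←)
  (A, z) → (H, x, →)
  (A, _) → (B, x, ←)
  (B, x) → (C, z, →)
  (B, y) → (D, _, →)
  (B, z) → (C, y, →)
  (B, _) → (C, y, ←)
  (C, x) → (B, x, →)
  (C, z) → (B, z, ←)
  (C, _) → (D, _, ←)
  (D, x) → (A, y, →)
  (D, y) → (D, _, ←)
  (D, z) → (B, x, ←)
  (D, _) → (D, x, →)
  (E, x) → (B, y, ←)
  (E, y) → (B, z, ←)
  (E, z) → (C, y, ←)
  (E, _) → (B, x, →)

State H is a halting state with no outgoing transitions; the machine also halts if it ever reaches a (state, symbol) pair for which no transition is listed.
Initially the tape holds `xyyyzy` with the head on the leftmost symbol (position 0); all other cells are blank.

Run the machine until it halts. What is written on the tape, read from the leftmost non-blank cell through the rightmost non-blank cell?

A | ____[x]yyyzy   read x → write _, move ←, go to A
A | ___[_]_yyyzy   read _ → write x, move ←, go to B
B | __[_]x_yyyzy   read _ → write y, move ←, go to C
C | _[_]yx_yyyzy   read _ → write _, move ←, go to D
D | [_]_yx_yyyzy   read _ → write x, move →, go to D
D | x[_]yx_yyyzy   read _ → write x, move →, go to D
D | xx[y]x_yyyzy   read y → write _, move ←, go to D
D | x[x]_x_yyyzy   read x → write y, move →, go to A
A | xy[_]x_yyyzy   read _ → write x, move ←, go to B
B | x[y]xx_yyyzy   read y → write _, move →, go to D
D | x_[x]x_yyyzy   read x → write y, move →, go to A
A | x_y[x]_yyyzy   read x → write _, move ←, go to A
A | x_[y]__yyyzy   read y → write y, move ←, go to C
C | x[_]y__yyyzy   read _ → write _, move ←, go to D
D | [x]_y__yyyzy   read x → write y, move →, go to A
A | y[_]y__yyyzy   read _ → write x, move ←, go to B
B | [y]xy__yyyzy   read y → write _, move →, go to D
D | _[x]y__yyyzy   read x → write y, move →, go to A
A | _y[y]__yyyzy   read y → write y, move ←, go to C
C | _[y]y__yyyzy
The non-blank tape span at halt is yy__yyyzy.

yy__yyyzy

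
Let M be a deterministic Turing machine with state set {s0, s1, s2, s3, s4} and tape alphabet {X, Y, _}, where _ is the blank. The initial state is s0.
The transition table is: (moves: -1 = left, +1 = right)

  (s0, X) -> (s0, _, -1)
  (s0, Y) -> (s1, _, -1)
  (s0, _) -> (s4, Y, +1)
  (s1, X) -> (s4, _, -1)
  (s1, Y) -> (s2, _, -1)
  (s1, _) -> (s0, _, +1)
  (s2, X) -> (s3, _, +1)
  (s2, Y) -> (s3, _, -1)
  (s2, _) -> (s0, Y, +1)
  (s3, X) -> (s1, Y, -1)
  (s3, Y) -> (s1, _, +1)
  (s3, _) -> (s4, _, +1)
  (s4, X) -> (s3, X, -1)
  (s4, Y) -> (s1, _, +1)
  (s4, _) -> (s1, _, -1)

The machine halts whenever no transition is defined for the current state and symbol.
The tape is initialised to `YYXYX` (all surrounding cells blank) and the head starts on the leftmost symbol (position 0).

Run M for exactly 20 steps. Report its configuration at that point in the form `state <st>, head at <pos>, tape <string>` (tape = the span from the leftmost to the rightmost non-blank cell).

s0 | __[Y]YXYX   read Y → write _, move -1, go to s1
s1 | _[_]_YXYX   read _ → write _, move +1, go to s0
s0 | __[_]YXYX   read _ → write Y, move +1, go to s4
s4 | __Y[Y]XYX   read Y → write _, move +1, go to s1
s1 | __Y_[X]YX   read X → write _, move -1, go to s4
s4 | __Y[_]_YX   read _ → write _, move -1, go to s1
s1 | __[Y]__YX   read Y → write _, move -1, go to s2
s2 | _[_]___YX   read _ → write Y, move +1, go to s0
s0 | _Y[_]__YX   read _ → write Y, move +1, go to s4
s4 | _YY[_]_YX   read _ → write _, move -1, go to s1
s1 | _Y[Y]__YX   read Y → write _, move -1, go to s2
s2 | _[Y]___YX   read Y → write _, move -1, go to s3
s3 | [_]____YX   read _ → write _, move +1, go to s4
s4 | _[_]___YX   read _ → write _, move -1, go to s1
s1 | [_]____YX   read _ → write _, move +1, go to s0
s0 | _[_]___YX   read _ → write Y, move +1, go to s4
s4 | _Y[_]__YX   read _ → write _, move -1, go to s1
s1 | _[Y]___YX   read Y → write _, move -1, go to s2
s2 | [_]____YX   read _ → write Y, move +1, go to s0
s0 | Y[_]___YX   read _ → write Y, move +1, go to s4
s4 | YY[_]__YX
After 20 steps: state s4, head at 0, tape YY___YX.

state s4, head at 0, tape YY___YX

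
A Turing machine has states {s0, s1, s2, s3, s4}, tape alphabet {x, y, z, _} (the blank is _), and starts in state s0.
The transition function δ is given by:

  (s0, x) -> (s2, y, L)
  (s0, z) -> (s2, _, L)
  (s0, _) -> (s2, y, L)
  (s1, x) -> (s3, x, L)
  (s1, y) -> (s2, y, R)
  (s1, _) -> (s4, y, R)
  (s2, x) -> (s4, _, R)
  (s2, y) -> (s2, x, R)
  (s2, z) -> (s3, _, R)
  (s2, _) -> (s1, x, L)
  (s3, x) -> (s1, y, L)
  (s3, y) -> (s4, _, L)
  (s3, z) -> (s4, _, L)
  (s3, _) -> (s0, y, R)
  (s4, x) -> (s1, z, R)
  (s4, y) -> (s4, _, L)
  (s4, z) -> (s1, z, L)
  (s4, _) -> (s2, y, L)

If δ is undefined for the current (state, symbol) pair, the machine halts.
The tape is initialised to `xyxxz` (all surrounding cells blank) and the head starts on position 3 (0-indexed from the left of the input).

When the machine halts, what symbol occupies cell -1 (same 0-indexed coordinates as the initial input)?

x

state=s0 head=3 tape=_xyx[x]z   (s0,x)→(s2,y,L)
state=s2 head=2 tape=_xy[x]yz   (s2,x)→(s4,_,R)
state=s4 head=3 tape=_xy_[y]z   (s4,y)→(s4,_,L)
state=s4 head=2 tape=_xy[_]_z   (s4,_)→(s2,y,L)
state=s2 head=1 tape=_x[y]y_z   (s2,y)→(s2,x,R)
state=s2 head=2 tape=_xx[y]_z   (s2,y)→(s2,x,R)
state=s2 head=3 tape=_xxx[_]z   (s2,_)→(s1,x,L)
state=s1 head=2 tape=_xx[x]xz   (s1,x)→(s3,x,L)
state=s3 head=1 tape=_x[x]xxz   (s3,x)→(s1,y,L)
state=s1 head=0 tape=_[x]yxxz   (s1,x)→(s3,x,L)
state=s3 head=-1 tape=[_]xyxxz   (s3,_)→(s0,y,R)
state=s0 head=0 tape=y[x]yxxz   (s0,x)→(s2,y,L)
state=s2 head=-1 tape=[y]yyxxz   (s2,y)→(s2,x,R)
state=s2 head=0 tape=x[y]yxxz   (s2,y)→(s2,x,R)
state=s2 head=1 tape=xx[y]xxz   (s2,y)→(s2,x,R)
state=s2 head=2 tape=xxx[x]xz   (s2,x)→(s4,_,R)
state=s4 head=3 tape=xxx_[x]z   (s4,x)→(s1,z,R)
state=s1 head=4 tape=xxx_z[z]
Cell -1 holds x when M halts.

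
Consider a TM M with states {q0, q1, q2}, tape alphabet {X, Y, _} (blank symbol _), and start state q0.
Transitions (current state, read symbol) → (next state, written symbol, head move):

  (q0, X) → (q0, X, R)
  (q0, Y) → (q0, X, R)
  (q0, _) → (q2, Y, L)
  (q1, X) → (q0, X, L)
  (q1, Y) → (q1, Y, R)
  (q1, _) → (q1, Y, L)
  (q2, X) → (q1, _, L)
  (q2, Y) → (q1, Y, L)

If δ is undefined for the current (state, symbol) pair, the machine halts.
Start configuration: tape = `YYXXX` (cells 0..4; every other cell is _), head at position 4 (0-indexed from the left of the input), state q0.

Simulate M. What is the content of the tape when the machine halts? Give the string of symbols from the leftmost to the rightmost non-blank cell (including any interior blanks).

state=q0 head=4 tape=__YYXX[X]_   (q0,X)→(q0,X,R)
state=q0 head=5 tape=__YYXXX[_]   (q0,_)→(q2,Y,L)
state=q2 head=4 tape=__YYXX[X]Y   (q2,X)→(q1,_,L)
state=q1 head=3 tape=__YYX[X]_Y   (q1,X)→(q0,X,L)
state=q0 head=2 tape=__YY[X]X_Y   (q0,X)→(q0,X,R)
state=q0 head=3 tape=__YYX[X]_Y   (q0,X)→(q0,X,R)
state=q0 head=4 tape=__YYXX[_]Y   (q0,_)→(q2,Y,L)
state=q2 head=3 tape=__YYX[X]YY   (q2,X)→(q1,_,L)
state=q1 head=2 tape=__YY[X]_YY   (q1,X)→(q0,X,L)
state=q0 head=1 tape=__Y[Y]X_YY   (q0,Y)→(q0,X,R)
state=q0 head=2 tape=__YX[X]_YY   (q0,X)→(q0,X,R)
state=q0 head=3 tape=__YXX[_]YY   (q0,_)→(q2,Y,L)
state=q2 head=2 tape=__YX[X]YYY   (q2,X)→(q1,_,L)
state=q1 head=1 tape=__Y[X]_YYY   (q1,X)→(q0,X,L)
state=q0 head=0 tape=__[Y]X_YYY   (q0,Y)→(q0,X,R)
state=q0 head=1 tape=__X[X]_YYY   (q0,X)→(q0,X,R)
state=q0 head=2 tape=__XX[_]YYY   (q0,_)→(q2,Y,L)
state=q2 head=1 tape=__X[X]YYYY   (q2,X)→(q1,_,L)
state=q1 head=0 tape=__[X]_YYYY   (q1,X)→(q0,X,L)
state=q0 head=-1 tape=_[_]X_YYYY   (q0,_)→(q2,Y,L)
state=q2 head=-2 tape=[_]YX_YYYY
The non-blank tape span at halt is YX_YYYY.

YX_YYYY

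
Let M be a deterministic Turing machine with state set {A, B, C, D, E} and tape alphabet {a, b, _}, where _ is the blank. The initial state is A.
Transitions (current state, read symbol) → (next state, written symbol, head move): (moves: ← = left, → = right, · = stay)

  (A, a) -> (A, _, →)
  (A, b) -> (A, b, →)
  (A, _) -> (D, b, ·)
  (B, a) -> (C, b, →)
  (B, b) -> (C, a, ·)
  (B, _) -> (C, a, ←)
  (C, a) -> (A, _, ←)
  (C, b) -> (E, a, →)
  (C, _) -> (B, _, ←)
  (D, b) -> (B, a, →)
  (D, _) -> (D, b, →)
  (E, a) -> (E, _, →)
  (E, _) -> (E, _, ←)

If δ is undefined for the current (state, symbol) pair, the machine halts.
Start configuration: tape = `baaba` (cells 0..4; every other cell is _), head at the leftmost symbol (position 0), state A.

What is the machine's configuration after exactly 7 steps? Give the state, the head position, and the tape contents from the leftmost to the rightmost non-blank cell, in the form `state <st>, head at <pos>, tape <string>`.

state=A head=0 tape=[b]aaba__   (A,b)→(A,b,→)
state=A head=1 tape=b[a]aba__   (A,a)→(A,_,→)
state=A head=2 tape=b_[a]ba__   (A,a)→(A,_,→)
state=A head=3 tape=b__[b]a__   (A,b)→(A,b,→)
state=A head=4 tape=b__b[a]__   (A,a)→(A,_,→)
state=A head=5 tape=b__b_[_]_   (A,_)→(D,b,·)
state=D head=5 tape=b__b_[b]_   (D,b)→(B,a,→)
state=B head=6 tape=b__b_a[_]
After 7 steps: state B, head at 6, tape b__b_a.

state B, head at 6, tape b__b_a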